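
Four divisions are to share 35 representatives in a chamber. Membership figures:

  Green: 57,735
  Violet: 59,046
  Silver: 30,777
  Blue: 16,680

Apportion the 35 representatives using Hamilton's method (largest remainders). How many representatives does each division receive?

Green 12, Violet 13, Silver 7, Blue 3

Total 164238; standard divisor 164238/35 ≈ 4692.514.
Standard quotas: Green 12.3036, Violet 12.5830, Silver 6.5587, Blue 3.5546.
Lower quotas: Green 12, Violet 12, Silver 6, Blue 3 (sum 33, leaving 2 seats).
Remainders in descending order: Violet 0.5830, Silver 0.5587, Blue 0.5546, Green 0.3036.
The surplus seats go to Violet, Silver.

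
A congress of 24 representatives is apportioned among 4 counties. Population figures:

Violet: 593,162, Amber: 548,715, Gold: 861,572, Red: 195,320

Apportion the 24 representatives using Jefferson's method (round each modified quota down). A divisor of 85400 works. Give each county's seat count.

With modified divisor 85400: modified quotas Violet 6.946, Amber 6.425, Gold 10.089, Red 2.287.
Rounding down: Violet 6, Amber 6, Gold 10, Red 2 (total 24).

Violet=6; Amber=6; Gold=10; Red=2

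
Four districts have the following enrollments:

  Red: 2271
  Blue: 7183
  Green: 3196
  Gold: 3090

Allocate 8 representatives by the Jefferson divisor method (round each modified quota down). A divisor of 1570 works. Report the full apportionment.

Red 1, Blue 4, Green 2, Gold 1

With modified divisor 1570: modified quotas Red 1.446, Blue 4.575, Green 2.036, Gold 1.968.
Rounding down: Red 1, Blue 4, Green 2, Gold 1 (total 8).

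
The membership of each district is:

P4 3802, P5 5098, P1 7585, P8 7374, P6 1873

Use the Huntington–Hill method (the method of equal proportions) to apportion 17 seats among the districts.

With divisor 1512: modified quotas P4 2.515, P5 3.372, P1 5.017, P8 4.877, P6 1.239.
Geometric-mean thresholds: P4 √(2·3)=2.449, P5 √(3·4)=3.464, P1 √(5·6)=5.477, P8 √(4·5)=4.472, P6 √(1·2)=1.414.
Each quota rounded against its threshold gives P4 3, P5 3, P1 5, P8 5, P6 1 (total 17).

P4: 3, P5: 3, P1: 5, P8: 5, P6: 1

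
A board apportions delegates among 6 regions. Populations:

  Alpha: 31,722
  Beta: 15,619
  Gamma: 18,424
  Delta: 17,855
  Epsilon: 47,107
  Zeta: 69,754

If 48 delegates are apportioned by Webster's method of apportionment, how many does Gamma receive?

Standard divisor 200481/48 ≈ 4176.688; standard quotas: Alpha 7.595, Beta 3.740, Gamma 4.411, Delta 4.275, Epsilon 11.279, Zeta 16.701.
Rounding to the nearest integer gives Alpha 8, Beta 4, Gamma 4, Delta 4, Epsilon 11, Zeta 17 — total 48, matching the house size, so no adjustment is needed.
Gamma receives 4.

4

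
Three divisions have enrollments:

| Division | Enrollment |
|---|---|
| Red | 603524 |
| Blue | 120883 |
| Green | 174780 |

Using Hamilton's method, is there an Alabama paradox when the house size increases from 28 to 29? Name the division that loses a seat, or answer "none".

At 28 seats: Red 19, Blue 4, Green 5.
At 29 seats: Red 19, Blue 4, Green 6.
No division's allocation decreased.

none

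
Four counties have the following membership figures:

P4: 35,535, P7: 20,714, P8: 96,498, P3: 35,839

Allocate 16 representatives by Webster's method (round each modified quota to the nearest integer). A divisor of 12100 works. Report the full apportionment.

With modified divisor 12100: modified quotas P4 2.937, P7 1.712, P8 7.975, P3 2.962.
Rounding to the nearest integer: P4 3, P7 2, P8 8, P3 3 (total 16).

P4=3, P7=2, P8=8, P3=3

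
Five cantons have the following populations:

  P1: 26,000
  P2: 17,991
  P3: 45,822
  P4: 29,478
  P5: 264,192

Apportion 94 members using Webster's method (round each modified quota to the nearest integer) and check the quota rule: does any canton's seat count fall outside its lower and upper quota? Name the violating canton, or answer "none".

P5

Standard quotas: P1 6.373, P2 4.410, P3 11.232, P4 7.226, P5 64.759.
Webster allocation: P1 6, P2 4, P3 11, P4 7, P5 66.
P5 has quota 64.759 (lower 64, upper 65) but receives 66 — outside the quota interval.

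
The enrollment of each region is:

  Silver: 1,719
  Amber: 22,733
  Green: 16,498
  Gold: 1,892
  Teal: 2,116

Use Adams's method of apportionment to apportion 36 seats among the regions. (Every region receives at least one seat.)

Silver 2, Amber 17, Green 13, Gold 2, Teal 2

Standard divisor 44958/36 ≈ 1248.833; standard quotas: Silver 1.376, Amber 18.203, Green 13.211, Gold 1.515, Teal 1.694.
Rounding up gives 2, 19, 14, 2, 2 = 39 seats, so the divisor must be adjusted.
With modified divisor 1360: modified quotas Silver 1.264, Amber 16.715, Green 12.131, Gold 1.391, Teal 1.556.
Rounding up: Silver 2, Amber 17, Green 13, Gold 2, Teal 2 (total 36).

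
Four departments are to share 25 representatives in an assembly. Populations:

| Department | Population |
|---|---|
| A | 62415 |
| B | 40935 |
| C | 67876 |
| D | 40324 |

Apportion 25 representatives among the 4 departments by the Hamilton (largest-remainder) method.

Total 211550; standard divisor 211550/25 = 8462.
Standard quotas: A 7.3759, B 4.8375, C 8.0213, D 4.7653.
Lower quotas: A 7, B 4, C 8, D 4 (sum 23, leaving 2 seats).
Remainders in descending order: B 0.8375, D 0.7653, A 0.3759, C 0.0213.
The surplus seats go to B, D.

A 7, B 5, C 8, D 5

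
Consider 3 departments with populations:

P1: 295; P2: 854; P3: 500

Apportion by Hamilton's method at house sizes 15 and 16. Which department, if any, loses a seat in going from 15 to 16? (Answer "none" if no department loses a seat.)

At 15 seats: P1 3, P2 8, P3 4.
At 16 seats: P1 3, P2 8, P3 5.
No department's allocation decreased.

none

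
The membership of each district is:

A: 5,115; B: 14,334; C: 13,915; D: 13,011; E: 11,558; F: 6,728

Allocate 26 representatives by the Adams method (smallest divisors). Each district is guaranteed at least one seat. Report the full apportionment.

Standard divisor 64661/26 ≈ 2486.962; standard quotas: A 2.057, B 5.764, C 5.595, D 5.232, E 4.647, F 2.705.
Rounding up gives 3, 6, 6, 6, 5, 3 = 29 seats, so the divisor must be adjusted.
With modified divisor 2800: modified quotas A 1.827, B 5.119, C 4.970, D 4.647, E 4.128, F 2.403.
Rounding up: A 2, B 6, C 5, D 5, E 5, F 3 (total 26).

A 2; B 6; C 5; D 5; E 5; F 3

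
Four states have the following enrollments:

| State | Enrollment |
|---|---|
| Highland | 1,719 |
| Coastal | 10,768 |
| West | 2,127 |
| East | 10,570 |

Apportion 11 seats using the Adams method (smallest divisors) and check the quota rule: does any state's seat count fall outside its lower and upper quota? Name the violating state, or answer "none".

Standard quotas: Highland 0.751, Coastal 4.703, West 0.929, East 4.617.
Adams allocation: Highland 1, Coastal 5, West 1, East 4.
Every allocation lies between the lower and upper quota.

none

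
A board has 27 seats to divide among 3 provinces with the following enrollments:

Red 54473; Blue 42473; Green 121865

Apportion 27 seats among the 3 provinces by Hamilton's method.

Red: 7, Blue: 5, Green: 15

The standard divisor is 218811/27 ≈ 8104.111.
Standard quotas: Red 6.7217, Blue 5.2409, Green 15.0374.
Lower quotas: Red 6, Blue 5, Green 15 (sum 26, leaving 1 seat).
Remainders in descending order: Red 0.7217, Blue 0.2409, Green 0.0374.
The surplus seat goes to Red.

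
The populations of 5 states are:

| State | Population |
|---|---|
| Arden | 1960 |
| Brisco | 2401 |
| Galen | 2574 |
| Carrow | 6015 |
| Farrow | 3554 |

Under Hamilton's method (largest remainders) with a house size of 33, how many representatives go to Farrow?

Standard divisor: 16504 ÷ 33 ≈ 500.121.
Standard quotas: Arden 3.9190, Brisco 4.8008, Galen 5.1468, Carrow 12.0271, Farrow 7.1063.
Lower quotas: Arden 3, Brisco 4, Galen 5, Carrow 12, Farrow 7 (sum 31, leaving 2 seats).
Remainders in descending order: Arden 0.9190, Brisco 0.8008, Galen 0.1468, Farrow 0.1063, Carrow 0.0271.
The surplus seats go to Arden, Brisco.
Farrow receives 7.

7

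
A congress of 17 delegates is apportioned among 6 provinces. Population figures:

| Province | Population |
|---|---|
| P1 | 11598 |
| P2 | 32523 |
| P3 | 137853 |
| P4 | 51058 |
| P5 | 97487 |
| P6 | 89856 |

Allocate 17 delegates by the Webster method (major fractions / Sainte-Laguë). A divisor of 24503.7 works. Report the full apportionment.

With modified divisor 24503.7: modified quotas P1 0.473, P2 1.327, P3 5.626, P4 2.084, P5 3.978, P6 3.667.
Rounding to the nearest integer: P1 0, P2 1, P3 6, P4 2, P5 4, P6 4 (total 17).

P1: 0, P2: 1, P3: 6, P4: 2, P5: 4, P6: 4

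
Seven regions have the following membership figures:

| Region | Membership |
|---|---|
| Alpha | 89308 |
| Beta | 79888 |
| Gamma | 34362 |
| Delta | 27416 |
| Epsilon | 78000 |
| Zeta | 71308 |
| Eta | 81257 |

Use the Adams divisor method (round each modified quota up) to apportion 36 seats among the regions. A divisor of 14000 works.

Alpha: 7, Beta: 6, Gamma: 3, Delta: 2, Epsilon: 6, Zeta: 6, Eta: 6

With modified divisor 14000: modified quotas Alpha 6.379, Beta 5.706, Gamma 2.454, Delta 1.958, Epsilon 5.571, Zeta 5.093, Eta 5.804.
Rounding up: Alpha 7, Beta 6, Gamma 3, Delta 2, Epsilon 6, Zeta 6, Eta 6 (total 36).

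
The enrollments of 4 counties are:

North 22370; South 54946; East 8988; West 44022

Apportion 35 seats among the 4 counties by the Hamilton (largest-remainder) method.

Total 130326; standard divisor 130326/35 ≈ 3723.6.
Standard quotas: North 6.0076, South 14.7561, East 2.4138, West 11.8224.
Lower quotas: North 6, South 14, East 2, West 11 (sum 33, leaving 2 seats).
Remainders in descending order: West 0.8224, South 0.7561, East 0.4138, North 0.0076.
The surplus seats go to West, South.

North 6, South 15, East 2, West 12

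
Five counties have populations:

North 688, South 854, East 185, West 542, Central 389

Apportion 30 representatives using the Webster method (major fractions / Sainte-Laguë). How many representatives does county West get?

Standard divisor 2658/30 ≈ 88.6; standard quotas: North 7.765, South 9.639, East 2.088, West 6.117, Central 4.391.
Rounding to the nearest integer gives North 8, South 10, East 2, West 6, Central 4 — total 30, matching the house size, so no adjustment is needed.
West receives 6.

6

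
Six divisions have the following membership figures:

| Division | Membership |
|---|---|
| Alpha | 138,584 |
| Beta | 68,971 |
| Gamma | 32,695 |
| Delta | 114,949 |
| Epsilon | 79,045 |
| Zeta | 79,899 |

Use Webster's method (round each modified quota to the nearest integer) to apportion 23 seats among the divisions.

Standard divisor 514143/23 ≈ 22354.043; standard quotas: Alpha 6.200, Beta 3.085, Gamma 1.463, Delta 5.142, Epsilon 3.536, Zeta 3.574.
Rounding to the nearest integer gives Alpha 6, Beta 3, Gamma 1, Delta 5, Epsilon 4, Zeta 4 — total 23, matching the house size, so no adjustment is needed.

Alpha: 6, Beta: 3, Gamma: 1, Delta: 5, Epsilon: 4, Zeta: 4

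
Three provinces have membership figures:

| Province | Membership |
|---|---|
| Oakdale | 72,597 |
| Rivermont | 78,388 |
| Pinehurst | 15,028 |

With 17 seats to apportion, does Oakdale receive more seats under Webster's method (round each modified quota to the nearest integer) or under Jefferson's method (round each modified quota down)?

Webster: Oakdale 7, Rivermont 8, Pinehurst 2.
Jefferson: Oakdale 8, Rivermont 8, Pinehurst 1.
Oakdale gets 7 under Webster and 8 under Jefferson.

Jefferson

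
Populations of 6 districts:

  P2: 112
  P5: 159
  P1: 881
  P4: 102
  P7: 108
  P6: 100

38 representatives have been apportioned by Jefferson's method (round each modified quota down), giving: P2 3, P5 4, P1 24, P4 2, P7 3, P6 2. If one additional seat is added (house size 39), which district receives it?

Priority for the next seat is population ÷ (current seats + 1).
Priorities: P2 28.000, P5 31.800, P1 35.240, P4 34.000, P7 27.000, P6 33.333.
Highest priority: P1.

P1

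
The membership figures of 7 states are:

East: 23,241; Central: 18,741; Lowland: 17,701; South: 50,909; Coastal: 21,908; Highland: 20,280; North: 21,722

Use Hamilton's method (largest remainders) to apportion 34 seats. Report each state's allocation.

East 5, Central 4, Lowland 3, South 10, Coastal 4, Highland 4, North 4

Standard divisor: 174502 ÷ 34 ≈ 5132.412.
Standard quotas: East 4.5283, Central 3.6515, Lowland 3.4489, South 9.9191, Coastal 4.2686, Highland 3.9514, North 4.2323.
Lower quotas: East 4, Central 3, Lowland 3, South 9, Coastal 4, Highland 3, North 4 (sum 30, leaving 4 seats).
Remainders in descending order: Highland 0.9514, South 0.9191, Central 0.6515, East 0.5283, Lowland 0.4489, Coastal 0.2686, North 0.2323.
The surplus seats go to Highland, South, Central, East.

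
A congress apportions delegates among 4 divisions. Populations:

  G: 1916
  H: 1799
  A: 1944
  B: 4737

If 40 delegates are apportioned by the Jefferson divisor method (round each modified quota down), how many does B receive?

19

Standard divisor 10396/40 ≈ 259.9; standard quotas: G 7.372, H 6.922, A 7.480, B 18.226.
Rounding down gives 7, 6, 7, 18 = 38 seats, so the divisor must be adjusted.
With modified divisor 246: modified quotas G 7.789, H 7.313, A 7.902, B 19.256.
Rounding down: G 7, H 7, A 7, B 19 (total 40).
B receives 19.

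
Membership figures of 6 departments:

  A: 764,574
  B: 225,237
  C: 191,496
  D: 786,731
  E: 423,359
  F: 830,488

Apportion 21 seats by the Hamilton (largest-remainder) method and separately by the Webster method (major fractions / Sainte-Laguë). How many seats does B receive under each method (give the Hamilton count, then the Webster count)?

Hamilton: A 5, B 2, C 1, D 5, E 3, F 5.
Webster: A 5, B 1, C 1, D 5, E 3, F 6.
B gets 2 under Hamilton and 1 under Webster.

2 and 1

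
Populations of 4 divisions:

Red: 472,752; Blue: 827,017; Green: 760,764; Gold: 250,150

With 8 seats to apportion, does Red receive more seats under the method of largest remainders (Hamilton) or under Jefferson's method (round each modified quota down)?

Hamilton: Red 2, Blue 3, Green 2, Gold 1.
Jefferson: Red 1, Blue 3, Green 3, Gold 1.
Red gets 2 under Hamilton and 1 under Jefferson.

Hamilton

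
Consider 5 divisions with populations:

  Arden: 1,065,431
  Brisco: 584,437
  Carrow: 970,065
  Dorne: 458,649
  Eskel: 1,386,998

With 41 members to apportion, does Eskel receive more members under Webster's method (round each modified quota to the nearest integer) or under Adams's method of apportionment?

Webster: Arden 10, Brisco 5, Carrow 9, Dorne 4, Eskel 13.
Adams: Arden 10, Brisco 6, Carrow 9, Dorne 4, Eskel 12.
Eskel gets 13 under Webster and 12 under Adams.

Webster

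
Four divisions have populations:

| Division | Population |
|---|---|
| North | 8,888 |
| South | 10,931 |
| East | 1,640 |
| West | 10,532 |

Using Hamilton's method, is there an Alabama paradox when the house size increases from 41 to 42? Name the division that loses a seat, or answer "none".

none

At 41 seats: North 11, South 14, East 2, West 14.
At 42 seats: North 12, South 14, East 2, West 14.
No division's allocation decreased.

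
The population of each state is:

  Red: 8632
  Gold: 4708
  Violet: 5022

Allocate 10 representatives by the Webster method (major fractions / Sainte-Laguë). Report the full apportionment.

Standard divisor 18362/10 ≈ 1836.2; standard quotas: Red 4.701, Gold 2.564, Violet 2.735.
Rounding to the nearest integer gives 5, 3, 3 = 11 seats, so the divisor must be adjusted.
With modified divisor 1900: modified quotas Red 4.543, Gold 2.478, Violet 2.643.
Rounding to the nearest integer: Red 5, Gold 2, Violet 3 (total 10).

Red 5; Gold 2; Violet 3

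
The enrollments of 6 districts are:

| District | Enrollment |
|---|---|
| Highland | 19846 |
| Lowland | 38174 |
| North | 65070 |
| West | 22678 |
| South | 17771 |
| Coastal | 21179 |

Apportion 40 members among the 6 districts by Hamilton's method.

The standard divisor is 184718/40 ≈ 4617.95.
Standard quotas: Highland 4.2976, Lowland 8.2664, North 14.0907, West 4.9108, South 3.8482, Coastal 4.5862.
Lower quotas: Highland 4, Lowland 8, North 14, West 4, South 3, Coastal 4 (sum 37, leaving 3 seats).
Remainders in descending order: West 0.9108, South 0.8482, Coastal 0.5862, Highland 0.2976, Lowland 0.2664, North 0.0907.
Largest remainders: West, South, Coastal receive the extra seats.

Highland 4, Lowland 8, North 14, West 5, South 4, Coastal 5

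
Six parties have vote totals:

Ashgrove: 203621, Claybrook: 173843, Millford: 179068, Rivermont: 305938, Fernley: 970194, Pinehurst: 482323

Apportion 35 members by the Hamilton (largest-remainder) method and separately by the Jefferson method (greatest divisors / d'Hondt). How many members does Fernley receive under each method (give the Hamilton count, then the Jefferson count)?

Hamilton: Ashgrove 3, Claybrook 3, Millford 3, Rivermont 4, Fernley 15, Pinehurst 7.
Jefferson: Ashgrove 3, Claybrook 2, Millford 2, Rivermont 5, Fernley 16, Pinehurst 7.
Fernley gets 15 under Hamilton and 16 under Jefferson.

15 and 16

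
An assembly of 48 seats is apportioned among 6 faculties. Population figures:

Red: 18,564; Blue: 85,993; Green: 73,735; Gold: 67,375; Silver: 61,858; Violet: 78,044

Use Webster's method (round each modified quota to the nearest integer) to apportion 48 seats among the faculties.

Standard divisor 385569/48 ≈ 8032.688; standard quotas: Red 2.311, Blue 10.705, Green 9.179, Gold 8.388, Silver 7.701, Violet 9.716.
Rounding to the nearest integer gives Red 2, Blue 11, Green 9, Gold 8, Silver 8, Violet 10 — total 48, matching the house size, so no adjustment is needed.

Red=2, Blue=11, Green=9, Gold=8, Silver=8, Violet=10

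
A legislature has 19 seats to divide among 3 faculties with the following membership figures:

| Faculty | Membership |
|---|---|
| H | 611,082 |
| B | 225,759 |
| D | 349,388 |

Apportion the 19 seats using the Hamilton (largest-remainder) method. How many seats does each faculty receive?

H=10, B=4, D=5

Total 1186229; standard divisor 1186229/19 ≈ 62433.105.
Standard quotas: H 9.7878, B 3.6160, D 5.5962.
Lower quotas: H 9, B 3, D 5 (sum 17, leaving 2 seats).
Remainders in descending order: H 0.7878, B 0.6160, D 0.5962.
Largest remainders: H, B receive the extra seats.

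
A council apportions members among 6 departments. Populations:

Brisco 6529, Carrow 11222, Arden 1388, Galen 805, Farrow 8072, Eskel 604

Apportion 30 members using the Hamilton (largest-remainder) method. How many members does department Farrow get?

8

Total 28620; standard divisor 28620/30 = 954.
Standard quotas: Brisco 6.8438, Carrow 11.7631, Arden 1.4549, Galen 0.8438, Farrow 8.4612, Eskel 0.6331.
Lower quotas: Brisco 6, Carrow 11, Arden 1, Galen 0, Farrow 8, Eskel 0 (sum 26, leaving 4 seats).
Remainders in descending order: Brisco 0.8438, Galen 0.8438, Carrow 0.7631, Eskel 0.6331, Farrow 0.4612, Arden 0.4549.
The surplus seats go to Brisco, Galen, Carrow, Eskel.
Farrow receives 8.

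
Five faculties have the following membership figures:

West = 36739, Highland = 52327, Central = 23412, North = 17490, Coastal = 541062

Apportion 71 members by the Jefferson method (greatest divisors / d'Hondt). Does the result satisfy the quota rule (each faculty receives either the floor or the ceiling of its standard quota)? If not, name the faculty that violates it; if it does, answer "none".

Coastal

Standard quotas: West 3.887, Highland 5.537, Central 2.477, North 1.851, Coastal 57.248.
Jefferson allocation: West 4, Highland 5, Central 2, North 1, Coastal 59.
Coastal has quota 57.248 (lower 57, upper 58) but receives 59 — outside the quota interval.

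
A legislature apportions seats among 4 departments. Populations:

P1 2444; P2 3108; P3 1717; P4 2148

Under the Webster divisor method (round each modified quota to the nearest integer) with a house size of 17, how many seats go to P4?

4

Standard divisor 9417/17 ≈ 553.941; standard quotas: P1 4.412, P2 5.611, P3 3.100, P4 3.878.
Rounding to the nearest integer gives P1 4, P2 6, P3 3, P4 4 — total 17, matching the house size, so no adjustment is needed.
P4 receives 4.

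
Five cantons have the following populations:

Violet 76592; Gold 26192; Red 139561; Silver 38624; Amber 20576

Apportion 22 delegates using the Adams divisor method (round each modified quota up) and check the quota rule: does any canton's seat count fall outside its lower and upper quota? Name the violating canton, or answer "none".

Standard quotas: Violet 5.588, Gold 1.911, Red 10.182, Silver 2.818, Amber 1.501.
Adams allocation: Violet 5, Gold 2, Red 10, Silver 3, Amber 2.
Every allocation lies between the lower and upper quota.

none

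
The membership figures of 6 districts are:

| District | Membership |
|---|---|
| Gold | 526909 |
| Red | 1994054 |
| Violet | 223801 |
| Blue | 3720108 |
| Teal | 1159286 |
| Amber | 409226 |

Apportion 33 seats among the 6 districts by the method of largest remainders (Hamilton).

Gold: 2; Red: 8; Violet: 1; Blue: 15; Teal: 5; Amber: 2

The standard divisor is 8033384/33 ≈ 243435.879.
Standard quotas: Gold 2.1645, Red 8.1913, Violet 0.9193, Blue 15.2817, Teal 4.7622, Amber 1.6810.
Lower quotas: Gold 2, Red 8, Violet 0, Blue 15, Teal 4, Amber 1 (sum 30, leaving 3 seats).
Remainders in descending order: Violet 0.9193, Teal 0.7622, Amber 0.6810, Blue 0.2817, Red 0.1913, Gold 0.1645.
The surplus seats go to Violet, Teal, Amber.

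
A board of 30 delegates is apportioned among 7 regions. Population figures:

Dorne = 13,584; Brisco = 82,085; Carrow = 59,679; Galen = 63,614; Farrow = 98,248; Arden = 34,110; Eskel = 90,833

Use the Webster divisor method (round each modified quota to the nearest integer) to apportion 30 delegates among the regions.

Dorne: 1; Brisco: 6; Carrow: 4; Galen: 4; Farrow: 7; Arden: 2; Eskel: 6

Standard divisor 442153/30 ≈ 14738.433; standard quotas: Dorne 0.922, Brisco 5.569, Carrow 4.049, Galen 4.316, Farrow 6.666, Arden 2.314, Eskel 6.163.
Rounding to the nearest integer gives Dorne 1, Brisco 6, Carrow 4, Galen 4, Farrow 7, Arden 2, Eskel 6 — total 30, matching the house size, so no adjustment is needed.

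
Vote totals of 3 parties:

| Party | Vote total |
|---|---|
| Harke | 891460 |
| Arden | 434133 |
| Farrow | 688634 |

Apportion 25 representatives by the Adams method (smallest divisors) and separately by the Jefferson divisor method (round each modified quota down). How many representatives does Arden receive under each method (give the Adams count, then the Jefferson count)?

6 and 5

Adams: Harke 11, Arden 6, Farrow 8.
Jefferson: Harke 11, Arden 5, Farrow 9.
Arden gets 6 under Adams and 5 under Jefferson.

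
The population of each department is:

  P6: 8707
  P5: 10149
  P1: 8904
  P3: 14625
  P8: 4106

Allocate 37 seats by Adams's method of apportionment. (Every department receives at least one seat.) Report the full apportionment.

Standard divisor 46491/37 ≈ 1256.514; standard quotas: P6 6.929, P5 8.077, P1 7.086, P3 11.639, P8 3.268.
Rounding up gives 7, 9, 8, 12, 4 = 40 seats, so the divisor must be adjusted.
With modified divisor 1350: modified quotas P6 6.450, P5 7.518, P1 6.596, P3 10.833, P8 3.041.
Rounding up: P6 7, P5 8, P1 7, P3 11, P8 4 (total 37).

P6 7; P5 8; P1 7; P3 11; P8 4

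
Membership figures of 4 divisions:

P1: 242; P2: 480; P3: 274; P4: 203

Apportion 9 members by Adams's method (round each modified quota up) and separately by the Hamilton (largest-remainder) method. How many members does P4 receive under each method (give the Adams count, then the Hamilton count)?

2 and 1

Adams: P1 2, P2 3, P3 2, P4 2.
Hamilton: P1 2, P2 4, P3 2, P4 1.
P4 gets 2 under Adams and 1 under Hamilton.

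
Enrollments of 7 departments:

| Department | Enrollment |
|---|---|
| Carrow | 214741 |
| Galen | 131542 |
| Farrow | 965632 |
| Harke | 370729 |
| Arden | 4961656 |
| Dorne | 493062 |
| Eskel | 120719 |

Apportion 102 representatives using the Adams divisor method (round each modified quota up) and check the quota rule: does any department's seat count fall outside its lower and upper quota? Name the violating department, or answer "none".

Arden

Standard quotas: Carrow 3.018, Galen 1.849, Farrow 13.570, Harke 5.210, Arden 69.728, Dorne 6.929, Eskel 1.697.
Adams allocation: Carrow 3, Galen 2, Farrow 14, Harke 6, Arden 68, Dorne 7, Eskel 2.
Arden has quota 69.728 (lower 69, upper 70) but receives 68 — outside the quota interval.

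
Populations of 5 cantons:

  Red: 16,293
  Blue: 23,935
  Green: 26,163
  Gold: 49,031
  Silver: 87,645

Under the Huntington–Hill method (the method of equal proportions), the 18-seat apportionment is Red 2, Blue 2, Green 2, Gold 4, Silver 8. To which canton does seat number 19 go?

Gold

Priority for the next seat is population ÷ (√(s·(s+1))).
Priorities: Red 6651.589, Blue 9771.423, Green 10681.000, Gold 10963.665, Silver 10329.062.
Highest priority: Gold.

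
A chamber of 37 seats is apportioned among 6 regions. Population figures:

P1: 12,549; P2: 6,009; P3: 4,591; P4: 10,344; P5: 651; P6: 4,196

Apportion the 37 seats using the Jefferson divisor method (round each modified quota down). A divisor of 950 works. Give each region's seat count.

P1=13, P2=6, P3=4, P4=10, P5=0, P6=4

With modified divisor 950: modified quotas P1 13.209, P2 6.325, P3 4.833, P4 10.888, P5 0.685, P6 4.417.
Rounding down: P1 13, P2 6, P3 4, P4 10, P5 0, P6 4 (total 37).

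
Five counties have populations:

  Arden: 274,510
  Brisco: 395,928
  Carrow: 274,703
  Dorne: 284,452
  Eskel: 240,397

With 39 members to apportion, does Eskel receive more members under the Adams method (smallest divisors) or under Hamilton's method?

Adams

Adams: Arden 7, Brisco 10, Carrow 7, Dorne 8, Eskel 7.
Hamilton: Arden 7, Brisco 11, Carrow 7, Dorne 8, Eskel 6.
Eskel gets 7 under Adams and 6 under Hamilton.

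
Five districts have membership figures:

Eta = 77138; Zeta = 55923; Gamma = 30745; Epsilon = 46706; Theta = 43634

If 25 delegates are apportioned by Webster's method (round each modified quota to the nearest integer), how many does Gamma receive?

Standard divisor 254146/25 ≈ 10165.84; standard quotas: Eta 7.588, Zeta 5.501, Gamma 3.024, Epsilon 4.594, Theta 4.292.
Rounding to the nearest integer gives 8, 6, 3, 5, 4 = 26 seats, so the divisor must be adjusted.
With modified divisor 10230: modified quotas Eta 7.540, Zeta 5.467, Gamma 3.005, Epsilon 4.566, Theta 4.265.
Rounding to the nearest integer: Eta 8, Zeta 5, Gamma 3, Epsilon 5, Theta 4 (total 25).
Gamma receives 3.

3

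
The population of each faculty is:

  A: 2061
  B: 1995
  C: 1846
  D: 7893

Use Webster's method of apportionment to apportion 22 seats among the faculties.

A 3; B 3; C 3; D 13

Standard divisor 13795/22 ≈ 627.045; standard quotas: A 3.287, B 3.182, C 2.944, D 12.588.
Rounding to the nearest integer gives A 3, B 3, C 3, D 13 — total 22, matching the house size, so no adjustment is needed.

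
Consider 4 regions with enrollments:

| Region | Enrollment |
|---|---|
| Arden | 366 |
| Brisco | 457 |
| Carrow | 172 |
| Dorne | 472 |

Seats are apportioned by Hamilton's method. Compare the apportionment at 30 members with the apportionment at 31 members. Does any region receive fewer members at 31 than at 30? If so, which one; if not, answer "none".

At 30 seats: Arden 7, Brisco 9, Carrow 4, Dorne 10.
At 31 seats: Arden 8, Brisco 10, Carrow 3, Dorne 10.
Carrow drops from 4 to 3.

Carrow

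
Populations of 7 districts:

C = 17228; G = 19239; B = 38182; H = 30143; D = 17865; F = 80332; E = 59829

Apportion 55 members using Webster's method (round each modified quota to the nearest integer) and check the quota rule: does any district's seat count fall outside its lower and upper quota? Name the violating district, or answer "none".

none

Standard quotas: C 3.605, G 4.026, B 7.990, H 6.308, D 3.739, F 16.811, E 12.520.
Webster allocation: C 4, G 4, B 8, H 6, D 4, F 17, E 12.
Every allocation lies between the lower and upper quota.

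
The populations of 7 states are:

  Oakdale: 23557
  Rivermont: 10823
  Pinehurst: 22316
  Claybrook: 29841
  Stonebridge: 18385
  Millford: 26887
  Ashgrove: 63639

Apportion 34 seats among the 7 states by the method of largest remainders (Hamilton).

Oakdale 4, Rivermont 2, Pinehurst 4, Claybrook 5, Stonebridge 3, Millford 5, Ashgrove 11

Standard divisor: 195448 ÷ 34 ≈ 5748.471.
Standard quotas: Oakdale 4.0980, Rivermont 1.8828, Pinehurst 3.8821, Claybrook 5.1911, Stonebridge 3.1982, Millford 4.6772, Ashgrove 11.0706.
Lower quotas: Oakdale 4, Rivermont 1, Pinehurst 3, Claybrook 5, Stonebridge 3, Millford 4, Ashgrove 11 (sum 31, leaving 3 seats).
Remainders in descending order: Rivermont 0.8828, Pinehurst 0.8821, Millford 0.6772, Stonebridge 0.1982, Claybrook 0.1911, Oakdale 0.0980, Ashgrove 0.0706.
The surplus seats go to Rivermont, Pinehurst, Millford.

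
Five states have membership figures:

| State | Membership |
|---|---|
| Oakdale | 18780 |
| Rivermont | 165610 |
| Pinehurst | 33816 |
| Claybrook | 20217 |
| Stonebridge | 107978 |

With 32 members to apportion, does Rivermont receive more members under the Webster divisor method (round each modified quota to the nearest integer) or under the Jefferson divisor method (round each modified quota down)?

Jefferson

Webster: Oakdale 2, Rivermont 15, Pinehurst 3, Claybrook 2, Stonebridge 10.
Jefferson: Oakdale 1, Rivermont 16, Pinehurst 3, Claybrook 2, Stonebridge 10.
Rivermont gets 15 under Webster and 16 under Jefferson.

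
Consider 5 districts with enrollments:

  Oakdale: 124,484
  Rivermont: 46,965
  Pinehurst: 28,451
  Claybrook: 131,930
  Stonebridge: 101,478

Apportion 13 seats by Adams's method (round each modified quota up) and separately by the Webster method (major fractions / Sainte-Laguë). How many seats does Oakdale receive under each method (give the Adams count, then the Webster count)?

3 and 4

Adams: Oakdale 3, Rivermont 2, Pinehurst 1, Claybrook 4, Stonebridge 3.
Webster: Oakdale 4, Rivermont 1, Pinehurst 1, Claybrook 4, Stonebridge 3.
Oakdale gets 3 under Adams and 4 under Webster.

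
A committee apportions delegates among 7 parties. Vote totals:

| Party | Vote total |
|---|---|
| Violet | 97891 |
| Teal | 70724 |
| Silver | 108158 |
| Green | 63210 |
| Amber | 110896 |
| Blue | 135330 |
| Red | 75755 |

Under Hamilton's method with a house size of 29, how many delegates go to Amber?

5

Total 661964; standard divisor 661964/29 ≈ 22826.345.
Standard quotas: Violet 4.2885, Teal 3.0983, Silver 4.7383, Green 2.7692, Amber 4.8582, Blue 5.9287, Red 3.3188.
Lower quotas: Violet 4, Teal 3, Silver 4, Green 2, Amber 4, Blue 5, Red 3 (sum 25, leaving 4 seats).
Remainders in descending order: Blue 0.9287, Amber 0.8582, Green 0.7692, Silver 0.7383, Red 0.3188, Violet 0.2885, Teal 0.0983.
Largest remainders: Blue, Amber, Green, Silver receive the extra seats.
Amber receives 5.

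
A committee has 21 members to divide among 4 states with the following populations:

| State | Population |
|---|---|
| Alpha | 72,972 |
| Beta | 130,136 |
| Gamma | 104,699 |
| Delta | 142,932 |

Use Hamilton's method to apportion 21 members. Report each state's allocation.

Standard divisor: 450739 ÷ 21 ≈ 21463.762.
Standard quotas: Alpha 3.3998, Beta 6.0631, Gamma 4.8779, Delta 6.6592.
Lower quotas: Alpha 3, Beta 6, Gamma 4, Delta 6 (sum 19, leaving 2 seats).
Remainders in descending order: Gamma 0.8779, Delta 0.6592, Alpha 0.3998, Beta 0.0631.
Largest remainders: Gamma, Delta receive the extra seats.

Alpha 3, Beta 6, Gamma 5, Delta 7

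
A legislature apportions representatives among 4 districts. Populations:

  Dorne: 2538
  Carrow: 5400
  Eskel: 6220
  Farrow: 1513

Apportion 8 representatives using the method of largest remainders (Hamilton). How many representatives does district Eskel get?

Standard divisor: 15671 ÷ 8 ≈ 1958.875.
Standard quotas: Dorne 1.2956, Carrow 2.7567, Eskel 3.1753, Farrow 0.7724.
Lower quotas: Dorne 1, Carrow 2, Eskel 3, Farrow 0 (sum 6, leaving 2 seats).
Remainders in descending order: Farrow 0.7724, Carrow 0.7567, Dorne 0.2956, Eskel 0.1753.
Largest remainders: Farrow, Carrow receive the extra seats.
Eskel receives 3.

3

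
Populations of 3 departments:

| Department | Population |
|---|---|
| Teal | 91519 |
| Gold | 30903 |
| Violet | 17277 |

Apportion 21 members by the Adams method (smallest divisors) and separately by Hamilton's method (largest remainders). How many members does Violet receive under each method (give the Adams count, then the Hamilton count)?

Adams: Teal 13, Gold 5, Violet 3.
Hamilton: Teal 14, Gold 5, Violet 2.
Violet gets 3 under Adams and 2 under Hamilton.

3 and 2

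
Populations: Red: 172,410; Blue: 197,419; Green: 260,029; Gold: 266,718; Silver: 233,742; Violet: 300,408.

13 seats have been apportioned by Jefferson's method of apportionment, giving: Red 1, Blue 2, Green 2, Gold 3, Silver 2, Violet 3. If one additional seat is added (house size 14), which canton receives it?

Green

Priority for the next seat is population ÷ (current seats + 1).
Priorities: Red 86205.000, Blue 65806.333, Green 86676.333, Gold 66679.500, Silver 77914.000, Violet 75102.000.
Highest priority: Green.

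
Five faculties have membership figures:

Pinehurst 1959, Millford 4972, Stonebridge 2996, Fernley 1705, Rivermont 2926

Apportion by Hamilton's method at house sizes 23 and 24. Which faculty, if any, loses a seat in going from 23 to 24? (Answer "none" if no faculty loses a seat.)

none

At 23 seats: Pinehurst 3, Millford 8, Stonebridge 5, Fernley 3, Rivermont 4.
At 24 seats: Pinehurst 3, Millford 8, Stonebridge 5, Fernley 3, Rivermont 5.
No faculty's allocation decreased.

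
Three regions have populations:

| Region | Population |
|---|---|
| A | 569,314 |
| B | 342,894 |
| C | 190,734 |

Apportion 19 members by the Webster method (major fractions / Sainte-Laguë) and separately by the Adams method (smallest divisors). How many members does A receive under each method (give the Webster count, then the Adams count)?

10 and 9

Webster: A 10, B 6, C 3.
Adams: A 9, B 6, C 4.
A gets 10 under Webster and 9 under Adams.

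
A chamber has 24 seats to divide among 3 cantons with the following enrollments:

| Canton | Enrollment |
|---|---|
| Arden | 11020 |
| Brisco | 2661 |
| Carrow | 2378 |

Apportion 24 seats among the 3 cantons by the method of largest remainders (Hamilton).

Arden 16, Brisco 4, Carrow 4

Standard divisor: 16059 ÷ 24 ≈ 669.125.
Standard quotas: Arden 16.4693, Brisco 3.9768, Carrow 3.5539.
Lower quotas: Arden 16, Brisco 3, Carrow 3 (sum 22, leaving 2 seats).
Remainders in descending order: Brisco 0.9768, Carrow 0.5539, Arden 0.4693.
Largest remainders: Brisco, Carrow receive the extra seats.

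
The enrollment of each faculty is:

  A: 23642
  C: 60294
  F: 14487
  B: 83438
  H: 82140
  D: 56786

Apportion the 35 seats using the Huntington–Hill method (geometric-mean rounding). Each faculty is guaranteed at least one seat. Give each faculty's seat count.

With divisor 9478: modified quotas A 2.494, C 6.361, F 1.528, B 8.803, H 8.666, D 5.991.
Geometric-mean thresholds: A √(2·3)=2.449, C √(6·7)=6.481, F √(1·2)=1.414, B √(8·9)=8.485, H √(8·9)=8.485, D √(5·6)=5.477.
Each quota rounded against its threshold gives A 3, C 6, F 2, B 9, H 9, D 6 (total 35).

A: 3, C: 6, F: 2, B: 9, H: 9, D: 6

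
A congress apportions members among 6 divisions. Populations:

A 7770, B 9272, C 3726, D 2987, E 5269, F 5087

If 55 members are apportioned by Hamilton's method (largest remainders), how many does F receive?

The standard divisor is 34111/55 ≈ 620.2.
Standard quotas: A 12.5282, B 14.9500, C 6.0077, D 4.8162, E 8.4956, F 8.2022.
Lower quotas: A 12, B 14, C 6, D 4, E 8, F 8 (sum 52, leaving 3 seats).
Remainders in descending order: B 0.9500, D 0.8162, A 0.5282, E 0.4956, F 0.2022, C 0.0077.
Largest remainders: B, D, A receive the extra seats.
F receives 8.

8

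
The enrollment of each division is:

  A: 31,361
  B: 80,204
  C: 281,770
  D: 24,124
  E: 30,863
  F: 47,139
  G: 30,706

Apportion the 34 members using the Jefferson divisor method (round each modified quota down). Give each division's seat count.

A: 2, B: 5, C: 19, D: 1, E: 2, F: 3, G: 2

Standard divisor 526167/34 ≈ 15475.5; standard quotas: A 2.026, B 5.183, C 18.207, D 1.559, E 1.994, F 3.046, G 1.984.
Rounding down gives 2, 5, 18, 1, 1, 3, 1 = 31 seats, so the divisor must be adjusted.
With modified divisor 14500: modified quotas A 2.163, B 5.531, C 19.432, D 1.664, E 2.128, F 3.251, G 2.118.
Rounding down: A 2, B 5, C 19, D 1, E 2, F 3, G 2 (total 34).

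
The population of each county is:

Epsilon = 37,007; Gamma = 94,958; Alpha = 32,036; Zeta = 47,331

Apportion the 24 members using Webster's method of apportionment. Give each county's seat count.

Standard divisor 211332/24 ≈ 8805.5; standard quotas: Epsilon 4.203, Gamma 10.784, Alpha 3.638, Zeta 5.375.
Rounding to the nearest integer gives Epsilon 4, Gamma 11, Alpha 4, Zeta 5 — total 24, matching the house size, so no adjustment is needed.

Epsilon 4; Gamma 11; Alpha 4; Zeta 5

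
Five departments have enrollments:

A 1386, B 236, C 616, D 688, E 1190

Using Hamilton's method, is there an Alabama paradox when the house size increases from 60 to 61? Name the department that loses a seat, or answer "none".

At 60 seats: A 20, B 4, C 9, D 10, E 17.
At 61 seats: A 21, B 3, C 9, D 10, E 18.
B drops from 4 to 3.

B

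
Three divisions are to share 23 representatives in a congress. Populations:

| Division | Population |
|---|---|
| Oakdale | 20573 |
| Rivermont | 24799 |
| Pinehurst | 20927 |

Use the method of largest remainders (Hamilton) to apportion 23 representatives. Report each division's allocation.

Standard divisor: 66299 ÷ 23 ≈ 2882.565.
Standard quotas: Oakdale 7.1370, Rivermont 8.6031, Pinehurst 7.2599.
Lower quotas: Oakdale 7, Rivermont 8, Pinehurst 7 (sum 22, leaving 1 seat).
Remainders in descending order: Rivermont 0.6031, Pinehurst 0.2599, Oakdale 0.1370.
The surplus seat goes to Rivermont.

Oakdale 7, Rivermont 9, Pinehurst 7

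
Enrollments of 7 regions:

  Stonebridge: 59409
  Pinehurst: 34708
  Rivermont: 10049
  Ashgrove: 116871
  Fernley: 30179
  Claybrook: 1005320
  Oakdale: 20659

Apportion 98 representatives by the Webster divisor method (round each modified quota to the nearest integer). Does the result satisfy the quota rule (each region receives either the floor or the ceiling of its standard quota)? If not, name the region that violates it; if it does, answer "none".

Standard quotas: Stonebridge 4.558, Pinehurst 2.663, Rivermont 0.771, Ashgrove 8.968, Fernley 2.316, Claybrook 77.139, Oakdale 1.585.
Webster allocation: Stonebridge 5, Pinehurst 3, Rivermont 1, Ashgrove 9, Fernley 2, Claybrook 76, Oakdale 2.
Claybrook has quota 77.139 (lower 77, upper 78) but receives 76 — outside the quota interval.

Claybrook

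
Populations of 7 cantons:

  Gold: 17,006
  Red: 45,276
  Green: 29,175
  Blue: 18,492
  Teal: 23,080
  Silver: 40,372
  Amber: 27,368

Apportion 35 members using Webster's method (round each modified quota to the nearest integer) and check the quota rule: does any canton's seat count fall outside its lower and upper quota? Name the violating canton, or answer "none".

Standard quotas: Gold 2.965, Red 7.893, Green 5.086, Blue 3.224, Teal 4.024, Silver 7.038, Amber 4.771.
Webster allocation: Gold 3, Red 8, Green 5, Blue 3, Teal 4, Silver 7, Amber 5.
Every allocation lies between the lower and upper quota.

none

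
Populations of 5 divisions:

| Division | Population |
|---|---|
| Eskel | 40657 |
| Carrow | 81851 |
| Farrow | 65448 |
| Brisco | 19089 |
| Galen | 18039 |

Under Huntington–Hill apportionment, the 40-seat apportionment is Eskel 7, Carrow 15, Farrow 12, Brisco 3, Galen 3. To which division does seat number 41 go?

Priority for the next seat is population ÷ (√(s·(s+1))).
Priorities: Eskel 5433.020, Carrow 5283.459, Farrow 5240.034, Brisco 5510.520, Galen 5207.411.
Highest priority: Brisco.

Brisco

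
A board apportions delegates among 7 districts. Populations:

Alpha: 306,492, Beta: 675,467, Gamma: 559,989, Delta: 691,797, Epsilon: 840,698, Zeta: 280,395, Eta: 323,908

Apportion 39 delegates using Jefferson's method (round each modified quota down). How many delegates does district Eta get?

Standard divisor 3678746/39 ≈ 94326.821; standard quotas: Alpha 3.249, Beta 7.161, Gamma 5.937, Delta 7.334, Epsilon 8.913, Zeta 2.973, Eta 3.434.
Rounding down gives 3, 7, 5, 7, 8, 2, 3 = 35 seats, so the divisor must be adjusted.
With modified divisor 85500: modified quotas Alpha 3.585, Beta 7.900, Gamma 6.550, Delta 8.091, Epsilon 9.833, Zeta 3.279, Eta 3.788.
Rounding down: Alpha 3, Beta 7, Gamma 6, Delta 8, Epsilon 9, Zeta 3, Eta 3 (total 39).
Eta receives 3.

3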